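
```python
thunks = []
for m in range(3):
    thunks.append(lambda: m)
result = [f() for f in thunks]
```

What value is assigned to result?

Step 1: All 3 lambdas share the same variable m.
Step 2: After the loop, m = 2.
Step 3: Each call returns 2. result = [2, 2, 2]

The answer is [2, 2, 2].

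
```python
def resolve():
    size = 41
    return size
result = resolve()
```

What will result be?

Step 1: resolve() defines size = 41 in its local scope.
Step 2: return size finds the local variable size = 41.
Step 3: result = 41

The answer is 41.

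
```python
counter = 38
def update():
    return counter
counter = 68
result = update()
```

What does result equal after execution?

Step 1: counter is first set to 38, then reassigned to 68.
Step 2: update() is called after the reassignment, so it looks up the current global counter = 68.
Step 3: result = 68

The answer is 68.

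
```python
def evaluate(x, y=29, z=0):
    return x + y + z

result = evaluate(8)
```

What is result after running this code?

Step 1: evaluate(8) uses defaults y = 29, z = 0.
Step 2: Returns 8 + 29 + 0 = 37.
Step 3: result = 37

The answer is 37.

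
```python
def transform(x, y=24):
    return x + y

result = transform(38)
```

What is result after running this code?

Step 1: transform(38) uses default y = 24.
Step 2: Returns 38 + 24 = 62.
Step 3: result = 62

The answer is 62.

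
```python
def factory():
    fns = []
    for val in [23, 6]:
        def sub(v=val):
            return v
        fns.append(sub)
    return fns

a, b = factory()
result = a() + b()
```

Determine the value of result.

Step 1: Default argument v=val captures val at each iteration.
Step 2: a() returns 23 (captured at first iteration), b() returns 6 (captured at second).
Step 3: result = 23 + 6 = 29

The answer is 29.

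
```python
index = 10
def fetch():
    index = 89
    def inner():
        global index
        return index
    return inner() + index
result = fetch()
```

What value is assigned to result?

Step 1: Global index = 10. fetch() shadows with local index = 89.
Step 2: inner() uses global keyword, so inner() returns global index = 10.
Step 3: fetch() returns 10 + 89 = 99

The answer is 99.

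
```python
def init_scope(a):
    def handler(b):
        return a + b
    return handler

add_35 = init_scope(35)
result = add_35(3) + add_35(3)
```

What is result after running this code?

Step 1: add_35 captures a = 35.
Step 2: add_35(3) = 35 + 3 = 38, called twice.
Step 3: result = 38 + 38 = 76

The answer is 76.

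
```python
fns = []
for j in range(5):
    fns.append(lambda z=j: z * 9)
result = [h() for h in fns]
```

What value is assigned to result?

Step 1: Default arg z=j captures j at each iteration.
Step 2: fns[k] has z defaulting to k, returns k * 9.
Step 3: result = [0, 9, 18, 27, 36]

The answer is [0, 9, 18, 27, 36].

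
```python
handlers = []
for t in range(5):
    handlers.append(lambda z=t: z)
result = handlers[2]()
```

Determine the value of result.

Step 1: Default argument z=t captures t's value at each iteration.
Step 2: handlers[2] captured z = 2 when t was 2.
Step 3: result = 2

The answer is 2.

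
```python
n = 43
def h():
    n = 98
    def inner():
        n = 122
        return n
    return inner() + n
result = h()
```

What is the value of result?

Step 1: h() has local n = 98. inner() has local n = 122.
Step 2: inner() returns its local n = 122.
Step 3: h() returns 122 + its own n (98) = 220

The answer is 220.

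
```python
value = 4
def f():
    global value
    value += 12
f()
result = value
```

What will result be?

Step 1: value = 4 globally.
Step 2: f() modifies global value: value += 12 = 16.
Step 3: result = 16

The answer is 16.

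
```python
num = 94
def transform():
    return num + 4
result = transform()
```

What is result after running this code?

Step 1: num = 94 is defined globally.
Step 2: transform() looks up num from global scope = 94, then computes 94 + 4 = 98.
Step 3: result = 98

The answer is 98.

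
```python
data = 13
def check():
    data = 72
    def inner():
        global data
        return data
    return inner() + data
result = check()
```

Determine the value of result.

Step 1: Global data = 13. check() shadows with local data = 72.
Step 2: inner() uses global keyword, so inner() returns global data = 13.
Step 3: check() returns 13 + 72 = 85

The answer is 85.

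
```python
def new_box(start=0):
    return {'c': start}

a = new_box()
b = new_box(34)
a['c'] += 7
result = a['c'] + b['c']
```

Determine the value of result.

Step 1: new_box() returns a new dict each call (immutable default 0).
Step 2: a = {'c': 0}, b = {'c': 34}.
Step 3: a['c'] += 7 = 7. result = 7 + 34 = 41

The answer is 41.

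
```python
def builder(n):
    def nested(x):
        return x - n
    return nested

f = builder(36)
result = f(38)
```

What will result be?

Step 1: builder(36) creates a closure capturing n = 36.
Step 2: f(38) computes 38 - 36 = 2.
Step 3: result = 2

The answer is 2.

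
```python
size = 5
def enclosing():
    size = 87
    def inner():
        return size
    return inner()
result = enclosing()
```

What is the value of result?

Step 1: size = 5 globally, but enclosing() defines size = 87 locally.
Step 2: inner() looks up size. Not in local scope, so checks enclosing scope (enclosing) and finds size = 87.
Step 3: result = 87

The answer is 87.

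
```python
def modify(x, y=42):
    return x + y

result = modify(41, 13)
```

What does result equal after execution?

Step 1: modify(41, 13) overrides default y with 13.
Step 2: Returns 41 + 13 = 54.
Step 3: result = 54

The answer is 54.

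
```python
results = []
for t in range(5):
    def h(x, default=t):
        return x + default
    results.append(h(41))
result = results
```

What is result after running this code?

Step 1: Default argument default=t is evaluated at function definition time.
Step 2: Each iteration creates h with default = current t value.
Step 3: h(41) returns 41 + default. results = [41, 42, 43, 44, 45]

The answer is [41, 42, 43, 44, 45].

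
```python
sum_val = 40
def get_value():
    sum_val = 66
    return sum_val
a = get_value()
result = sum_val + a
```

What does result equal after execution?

Step 1: Global sum_val = 40. get_value() returns local sum_val = 66.
Step 2: a = 66. Global sum_val still = 40.
Step 3: result = 40 + 66 = 106

The answer is 106.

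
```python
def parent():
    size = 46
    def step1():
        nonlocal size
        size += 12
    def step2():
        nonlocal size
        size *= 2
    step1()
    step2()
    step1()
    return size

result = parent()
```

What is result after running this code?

Step 1: size = 46.
Step 2: step1(): size = 46 + 12 = 58.
Step 3: step2(): size = 58 * 2 = 116.
Step 4: step1(): size = 116 + 12 = 128. result = 128

The answer is 128.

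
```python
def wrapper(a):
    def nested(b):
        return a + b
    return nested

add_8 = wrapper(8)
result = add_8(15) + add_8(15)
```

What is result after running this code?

Step 1: add_8 captures a = 8.
Step 2: add_8(15) = 8 + 15 = 23, called twice.
Step 3: result = 23 + 23 = 46

The answer is 46.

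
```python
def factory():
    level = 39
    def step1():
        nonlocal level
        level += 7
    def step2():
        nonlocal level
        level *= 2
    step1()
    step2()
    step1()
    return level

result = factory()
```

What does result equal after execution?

Step 1: level = 39.
Step 2: step1(): level = 39 + 7 = 46.
Step 3: step2(): level = 46 * 2 = 92.
Step 4: step1(): level = 92 + 7 = 99. result = 99

The answer is 99.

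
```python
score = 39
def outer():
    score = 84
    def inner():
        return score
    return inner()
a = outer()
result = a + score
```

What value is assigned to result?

Step 1: outer() has local score = 84. inner() reads from enclosing.
Step 2: outer() returns 84. Global score = 39 unchanged.
Step 3: result = 84 + 39 = 123

The answer is 123.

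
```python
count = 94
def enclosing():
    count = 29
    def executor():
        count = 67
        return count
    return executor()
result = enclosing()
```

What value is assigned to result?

Step 1: Three scopes define count: global (94), enclosing (29), executor (67).
Step 2: executor() has its own local count = 67, which shadows both enclosing and global.
Step 3: result = 67 (local wins in LEGB)

The answer is 67.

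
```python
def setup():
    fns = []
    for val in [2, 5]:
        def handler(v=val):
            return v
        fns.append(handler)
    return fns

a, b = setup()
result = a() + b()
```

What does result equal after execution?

Step 1: Default argument v=val captures val at each iteration.
Step 2: a() returns 2 (captured at first iteration), b() returns 5 (captured at second).
Step 3: result = 2 + 5 = 7

The answer is 7.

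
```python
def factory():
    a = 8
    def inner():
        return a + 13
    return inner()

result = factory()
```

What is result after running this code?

Step 1: factory() defines a = 8.
Step 2: inner() reads a = 8 from enclosing scope, returns 8 + 13 = 21.
Step 3: result = 21

The answer is 21.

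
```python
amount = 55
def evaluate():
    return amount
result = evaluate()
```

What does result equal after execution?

Step 1: amount = 55 is defined in the global scope.
Step 2: evaluate() looks up amount. No local amount exists, so Python checks the global scope via LEGB rule and finds amount = 55.
Step 3: result = 55

The answer is 55.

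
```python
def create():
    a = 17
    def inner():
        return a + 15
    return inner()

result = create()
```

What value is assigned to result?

Step 1: create() defines a = 17.
Step 2: inner() reads a = 17 from enclosing scope, returns 17 + 15 = 32.
Step 3: result = 32

The answer is 32.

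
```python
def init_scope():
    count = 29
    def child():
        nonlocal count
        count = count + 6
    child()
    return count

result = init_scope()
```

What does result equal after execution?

Step 1: init_scope() sets count = 29.
Step 2: child() uses nonlocal to modify count in init_scope's scope: count = 29 + 6 = 35.
Step 3: init_scope() returns the modified count = 35

The answer is 35.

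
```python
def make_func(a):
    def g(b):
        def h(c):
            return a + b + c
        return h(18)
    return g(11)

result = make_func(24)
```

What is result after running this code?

Step 1: a = 24, b = 11, c = 18 across three nested scopes.
Step 2: h() accesses all three via LEGB rule.
Step 3: result = 24 + 11 + 18 = 53

The answer is 53.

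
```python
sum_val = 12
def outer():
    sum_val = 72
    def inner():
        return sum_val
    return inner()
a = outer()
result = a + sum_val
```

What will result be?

Step 1: outer() has local sum_val = 72. inner() reads from enclosing.
Step 2: outer() returns 72. Global sum_val = 12 unchanged.
Step 3: result = 72 + 12 = 84

The answer is 84.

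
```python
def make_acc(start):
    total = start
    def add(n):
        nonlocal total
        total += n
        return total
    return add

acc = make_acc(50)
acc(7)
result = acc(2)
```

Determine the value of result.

Step 1: make_acc(50) creates closure with total = 50.
Step 2: First acc(7): total = 50 + 7 = 57.
Step 3: Second acc(2): total = 57 + 2 = 59. result = 59

The answer is 59.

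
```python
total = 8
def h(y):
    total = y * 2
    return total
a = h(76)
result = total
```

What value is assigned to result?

Step 1: Global total = 8.
Step 2: h(76) creates local total = 76 * 2 = 152.
Step 3: Global total unchanged because no global keyword. result = 8

The answer is 8.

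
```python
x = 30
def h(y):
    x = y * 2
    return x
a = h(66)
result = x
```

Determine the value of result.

Step 1: Global x = 30.
Step 2: h(66) creates local x = 66 * 2 = 132.
Step 3: Global x unchanged because no global keyword. result = 30

The answer is 30.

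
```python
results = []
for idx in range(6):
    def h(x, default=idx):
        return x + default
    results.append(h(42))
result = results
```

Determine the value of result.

Step 1: Default argument default=idx is evaluated at function definition time.
Step 2: Each iteration creates h with default = current idx value.
Step 3: h(42) returns 42 + default. results = [42, 43, 44, 45, 46, 47]

The answer is [42, 43, 44, 45, 46, 47].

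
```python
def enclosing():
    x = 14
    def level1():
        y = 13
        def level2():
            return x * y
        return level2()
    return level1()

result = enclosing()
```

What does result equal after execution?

Step 1: x = 14 in enclosing. y = 13 in level1.
Step 2: level2() reads x = 14 and y = 13 from enclosing scopes.
Step 3: result = 14 * 13 = 182

The answer is 182.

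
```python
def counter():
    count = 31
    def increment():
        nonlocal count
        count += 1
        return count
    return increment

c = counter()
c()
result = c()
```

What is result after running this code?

Step 1: counter() creates closure with count = 31.
Step 2: Each c() call increments count via nonlocal. After 2 calls: 31 + 2 = 33.
Step 3: result = 33

The answer is 33.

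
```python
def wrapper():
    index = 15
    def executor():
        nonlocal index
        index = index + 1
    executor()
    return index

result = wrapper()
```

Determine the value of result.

Step 1: wrapper() sets index = 15.
Step 2: executor() uses nonlocal to modify index in wrapper's scope: index = 15 + 1 = 16.
Step 3: wrapper() returns the modified index = 16

The answer is 16.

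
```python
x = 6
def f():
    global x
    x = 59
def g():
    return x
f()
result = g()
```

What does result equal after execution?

Step 1: x = 6.
Step 2: f() sets global x = 59.
Step 3: g() reads global x = 59. result = 59

The answer is 59.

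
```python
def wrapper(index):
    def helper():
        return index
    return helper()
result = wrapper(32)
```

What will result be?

Step 1: wrapper(32) binds parameter index = 32.
Step 2: helper() looks up index in enclosing scope and finds the parameter index = 32.
Step 3: result = 32

The answer is 32.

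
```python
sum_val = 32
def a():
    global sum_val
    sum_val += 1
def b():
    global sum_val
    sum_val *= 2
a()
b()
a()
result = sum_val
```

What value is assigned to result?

Step 1: sum_val = 32.
Step 2: a(): sum_val = 32 + 1 = 33.
Step 3: b(): sum_val = 33 * 2 = 66.
Step 4: a(): sum_val = 66 + 1 = 67

The answer is 67.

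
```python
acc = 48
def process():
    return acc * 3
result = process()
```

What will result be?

Step 1: acc = 48 is defined globally.
Step 2: process() looks up acc from global scope = 48, then computes 48 * 3 = 144.
Step 3: result = 144

The answer is 144.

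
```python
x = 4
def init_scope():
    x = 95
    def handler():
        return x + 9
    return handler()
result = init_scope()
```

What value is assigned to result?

Step 1: init_scope() shadows global x with x = 95.
Step 2: handler() finds x = 95 in enclosing scope, computes 95 + 9 = 104.
Step 3: result = 104

The answer is 104.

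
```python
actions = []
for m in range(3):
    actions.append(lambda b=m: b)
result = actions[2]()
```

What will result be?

Step 1: Default argument b=m captures m's value at each iteration.
Step 2: actions[2] captured b = 2 when m was 2.
Step 3: result = 2

The answer is 2.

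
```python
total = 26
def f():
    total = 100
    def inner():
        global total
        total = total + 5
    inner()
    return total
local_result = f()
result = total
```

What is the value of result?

Step 1: Global total = 26. f() creates local total = 100.
Step 2: inner() declares global total and adds 5: global total = 26 + 5 = 31.
Step 3: f() returns its local total = 100 (unaffected by inner).
Step 4: result = global total = 31

The answer is 31.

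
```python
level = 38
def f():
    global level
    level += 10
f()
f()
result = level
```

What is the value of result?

Step 1: level = 38.
Step 2: First f(): level = 38 + 10 = 48.
Step 3: Second f(): level = 48 + 10 = 58. result = 58

The answer is 58.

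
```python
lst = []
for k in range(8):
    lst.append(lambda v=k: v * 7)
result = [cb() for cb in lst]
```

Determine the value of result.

Step 1: Default arg v=k captures k at each iteration.
Step 2: lst[k] has v defaulting to k, returns k * 7.
Step 3: result = [0, 7, 14, 21, 28, 35, 42, 49]

The answer is [0, 7, 14, 21, 28, 35, 42, 49].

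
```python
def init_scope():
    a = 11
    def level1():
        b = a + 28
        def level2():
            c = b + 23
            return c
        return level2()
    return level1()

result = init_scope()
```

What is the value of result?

Step 1: a = 11. b = a + 28 = 39.
Step 2: c = b + 23 = 39 + 23 = 62.
Step 3: result = 62

The answer is 62.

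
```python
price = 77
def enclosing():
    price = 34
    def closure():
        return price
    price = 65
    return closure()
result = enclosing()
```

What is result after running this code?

Step 1: enclosing() sets price = 34, then later price = 65.
Step 2: closure() is called after price is reassigned to 65. Closures capture variables by reference, not by value.
Step 3: result = 65

The answer is 65.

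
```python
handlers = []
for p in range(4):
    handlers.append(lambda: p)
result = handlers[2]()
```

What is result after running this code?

Step 1: The loop creates 4 lambdas, all referencing the same variable p.
Step 2: After the loop, p = 3 (final value).
Step 3: handlers[2]() looks up p at call time and finds 3. This is the late binding gotcha. result = 3

The answer is 3.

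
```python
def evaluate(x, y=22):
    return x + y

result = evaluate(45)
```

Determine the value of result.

Step 1: evaluate(45) uses default y = 22.
Step 2: Returns 45 + 22 = 67.
Step 3: result = 67

The answer is 67.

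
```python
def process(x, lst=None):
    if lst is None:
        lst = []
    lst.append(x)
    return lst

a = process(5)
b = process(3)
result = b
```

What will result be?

Step 1: None default with guard creates a NEW list each call.
Step 2: a = [5] (fresh list). b = [3] (another fresh list).
Step 3: result = [3] (this is the fix for mutable default)

The answer is [3].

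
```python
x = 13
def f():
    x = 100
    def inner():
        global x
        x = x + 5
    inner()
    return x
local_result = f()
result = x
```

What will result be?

Step 1: Global x = 13. f() creates local x = 100.
Step 2: inner() declares global x and adds 5: global x = 13 + 5 = 18.
Step 3: f() returns its local x = 100 (unaffected by inner).
Step 4: result = global x = 18

The answer is 18.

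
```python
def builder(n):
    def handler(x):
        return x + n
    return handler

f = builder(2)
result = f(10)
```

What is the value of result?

Step 1: builder(2) creates a closure that captures n = 2.
Step 2: f(10) calls the closure with x = 10, returning 10 + 2 = 12.
Step 3: result = 12

The answer is 12.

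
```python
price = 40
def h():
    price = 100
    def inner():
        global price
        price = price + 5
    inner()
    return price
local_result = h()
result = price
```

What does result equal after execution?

Step 1: Global price = 40. h() creates local price = 100.
Step 2: inner() declares global price and adds 5: global price = 40 + 5 = 45.
Step 3: h() returns its local price = 100 (unaffected by inner).
Step 4: result = global price = 45

The answer is 45.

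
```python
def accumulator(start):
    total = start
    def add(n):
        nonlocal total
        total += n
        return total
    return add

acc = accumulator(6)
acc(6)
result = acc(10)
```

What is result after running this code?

Step 1: accumulator(6) creates closure with total = 6.
Step 2: First acc(6): total = 6 + 6 = 12.
Step 3: Second acc(10): total = 12 + 10 = 22. result = 22

The answer is 22.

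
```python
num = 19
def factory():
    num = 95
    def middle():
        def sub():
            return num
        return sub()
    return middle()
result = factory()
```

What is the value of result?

Step 1: factory() defines num = 95. middle() and sub() have no local num.
Step 2: sub() checks local (none), enclosing middle() (none), enclosing factory() and finds num = 95.
Step 3: result = 95

The answer is 95.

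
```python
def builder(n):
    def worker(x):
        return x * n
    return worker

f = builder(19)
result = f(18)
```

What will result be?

Step 1: builder(19) creates a closure capturing n = 19.
Step 2: f(18) computes 18 * 19 = 342.
Step 3: result = 342

The answer is 342.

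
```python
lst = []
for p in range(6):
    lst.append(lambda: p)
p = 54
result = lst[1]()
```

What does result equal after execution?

Step 1: Lambdas capture the variable p by reference, not by value.
Step 2: After the loop, p is reassigned to 54.
Step 3: lst[1]() looks up the current p = 54. result = 54

The answer is 54.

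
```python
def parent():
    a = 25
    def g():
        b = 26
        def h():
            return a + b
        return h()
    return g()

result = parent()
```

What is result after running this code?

Step 1: parent() defines a = 25. g() defines b = 26.
Step 2: h() accesses both from enclosing scopes: a = 25, b = 26.
Step 3: result = 25 + 26 = 51

The answer is 51.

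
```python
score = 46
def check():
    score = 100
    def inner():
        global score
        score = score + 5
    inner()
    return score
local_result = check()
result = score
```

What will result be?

Step 1: Global score = 46. check() creates local score = 100.
Step 2: inner() declares global score and adds 5: global score = 46 + 5 = 51.
Step 3: check() returns its local score = 100 (unaffected by inner).
Step 4: result = global score = 51

The answer is 51.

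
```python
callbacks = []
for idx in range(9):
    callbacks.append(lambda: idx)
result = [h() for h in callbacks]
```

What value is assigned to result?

Step 1: All 9 lambdas share the same variable idx.
Step 2: After the loop, idx = 8.
Step 3: Each call returns 8. result = [8, 8, 8, 8, 8, 8, 8, 8, 8]

The answer is [8, 8, 8, 8, 8, 8, 8, 8, 8].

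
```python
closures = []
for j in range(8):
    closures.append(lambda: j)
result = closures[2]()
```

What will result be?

Step 1: The loop creates 8 lambdas, all referencing the same variable j.
Step 2: After the loop, j = 7 (final value).
Step 3: closures[2]() looks up j at call time and finds 7. This is the late binding gotcha. result = 7

The answer is 7.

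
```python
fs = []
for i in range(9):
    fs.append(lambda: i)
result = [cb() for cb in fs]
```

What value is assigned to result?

Step 1: All 9 lambdas share the same variable i.
Step 2: After the loop, i = 8.
Step 3: Each call returns 8. result = [8, 8, 8, 8, 8, 8, 8, 8, 8]

The answer is [8, 8, 8, 8, 8, 8, 8, 8, 8].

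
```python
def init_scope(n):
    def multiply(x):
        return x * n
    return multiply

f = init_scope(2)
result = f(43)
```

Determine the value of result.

Step 1: init_scope(2) returns multiply closure with n = 2.
Step 2: f(43) computes 43 * 2 = 86.
Step 3: result = 86

The answer is 86.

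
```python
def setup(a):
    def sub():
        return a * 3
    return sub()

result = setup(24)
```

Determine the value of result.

Step 1: setup(24) binds parameter a = 24.
Step 2: sub() accesses a = 24 from enclosing scope.
Step 3: result = 24 * 3 = 72

The answer is 72.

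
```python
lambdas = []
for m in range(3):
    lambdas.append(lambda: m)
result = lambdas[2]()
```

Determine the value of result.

Step 1: The loop creates 3 lambdas, all referencing the same variable m.
Step 2: After the loop, m = 2 (final value).
Step 3: lambdas[2]() looks up m at call time and finds 2. This is the late binding gotcha. result = 2

The answer is 2.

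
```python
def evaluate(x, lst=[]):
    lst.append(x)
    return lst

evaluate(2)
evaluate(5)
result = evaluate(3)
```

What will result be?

Step 1: Mutable default argument gotcha! The list [] is created once.
Step 2: Each call appends to the SAME list: [2], [2, 5], [2, 5, 3].
Step 3: result = [2, 5, 3]

The answer is [2, 5, 3].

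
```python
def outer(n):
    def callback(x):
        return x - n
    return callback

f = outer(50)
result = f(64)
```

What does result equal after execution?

Step 1: outer(50) creates a closure capturing n = 50.
Step 2: f(64) computes 64 - 50 = 14.
Step 3: result = 14

The answer is 14.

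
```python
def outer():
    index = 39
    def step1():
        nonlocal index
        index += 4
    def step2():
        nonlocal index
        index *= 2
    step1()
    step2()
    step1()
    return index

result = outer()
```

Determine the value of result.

Step 1: index = 39.
Step 2: step1(): index = 39 + 4 = 43.
Step 3: step2(): index = 43 * 2 = 86.
Step 4: step1(): index = 86 + 4 = 90. result = 90

The answer is 90.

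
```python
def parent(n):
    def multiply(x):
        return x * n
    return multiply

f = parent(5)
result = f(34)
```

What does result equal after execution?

Step 1: parent(5) returns multiply closure with n = 5.
Step 2: f(34) computes 34 * 5 = 170.
Step 3: result = 170

The answer is 170.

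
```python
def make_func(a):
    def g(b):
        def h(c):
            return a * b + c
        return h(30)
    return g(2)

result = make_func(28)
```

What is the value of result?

Step 1: a = 28, b = 2, c = 30.
Step 2: h() computes a * b + c = 28 * 2 + 30 = 86.
Step 3: result = 86

The answer is 86.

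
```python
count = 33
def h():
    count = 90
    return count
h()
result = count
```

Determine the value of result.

Step 1: count = 33 globally.
Step 2: h() creates a LOCAL count = 90 (no global keyword!).
Step 3: The global count is unchanged. result = 33

The answer is 33.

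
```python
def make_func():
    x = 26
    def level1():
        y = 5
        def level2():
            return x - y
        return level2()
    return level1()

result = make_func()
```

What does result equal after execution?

Step 1: x = 26 in make_func. y = 5 in level1.
Step 2: level2() reads x = 26 and y = 5 from enclosing scopes.
Step 3: result = 26 - 5 = 21

The answer is 21.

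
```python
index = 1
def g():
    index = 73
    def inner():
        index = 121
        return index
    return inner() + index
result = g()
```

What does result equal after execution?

Step 1: g() has local index = 73. inner() has local index = 121.
Step 2: inner() returns its local index = 121.
Step 3: g() returns 121 + its own index (73) = 194

The answer is 194.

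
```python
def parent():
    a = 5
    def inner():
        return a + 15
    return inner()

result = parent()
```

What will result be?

Step 1: parent() defines a = 5.
Step 2: inner() reads a = 5 from enclosing scope, returns 5 + 15 = 20.
Step 3: result = 20

The answer is 20.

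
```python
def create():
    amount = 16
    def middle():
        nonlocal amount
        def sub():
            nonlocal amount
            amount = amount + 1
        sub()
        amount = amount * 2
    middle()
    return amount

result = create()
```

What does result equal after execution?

Step 1: amount = 16.
Step 2: sub() adds 1: amount = 16 + 1 = 17.
Step 3: middle() doubles: amount = 17 * 2 = 34.
Step 4: result = 34

The answer is 34.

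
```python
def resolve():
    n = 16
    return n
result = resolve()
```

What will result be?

Step 1: resolve() defines n = 16 in its local scope.
Step 2: return n finds the local variable n = 16.
Step 3: result = 16

The answer is 16.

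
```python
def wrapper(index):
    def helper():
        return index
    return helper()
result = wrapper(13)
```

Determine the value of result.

Step 1: wrapper(13) binds parameter index = 13.
Step 2: helper() looks up index in enclosing scope and finds the parameter index = 13.
Step 3: result = 13

The answer is 13.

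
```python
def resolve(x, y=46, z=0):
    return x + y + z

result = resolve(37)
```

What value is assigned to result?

Step 1: resolve(37) uses defaults y = 46, z = 0.
Step 2: Returns 37 + 46 + 0 = 83.
Step 3: result = 83

The answer is 83.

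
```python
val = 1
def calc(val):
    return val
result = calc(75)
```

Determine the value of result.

Step 1: Global val = 1.
Step 2: calc(75) takes parameter val = 75, which shadows the global.
Step 3: result = 75

The answer is 75.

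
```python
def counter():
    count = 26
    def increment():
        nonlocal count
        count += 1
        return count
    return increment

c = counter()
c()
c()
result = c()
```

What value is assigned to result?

Step 1: counter() creates closure with count = 26.
Step 2: Each c() call increments count via nonlocal. After 3 calls: 26 + 3 = 29.
Step 3: result = 29

The answer is 29.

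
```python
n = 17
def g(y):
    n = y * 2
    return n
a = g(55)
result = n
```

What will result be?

Step 1: Global n = 17.
Step 2: g(55) creates local n = 55 * 2 = 110.
Step 3: Global n unchanged because no global keyword. result = 17

The answer is 17.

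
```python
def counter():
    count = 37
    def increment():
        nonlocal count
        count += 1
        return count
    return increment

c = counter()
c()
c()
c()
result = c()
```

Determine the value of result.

Step 1: counter() creates closure with count = 37.
Step 2: Each c() call increments count via nonlocal. After 4 calls: 37 + 4 = 41.
Step 3: result = 41

The answer is 41.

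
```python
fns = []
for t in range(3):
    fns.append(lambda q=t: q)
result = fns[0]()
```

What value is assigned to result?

Step 1: Default argument q=t captures t's value at each iteration.
Step 2: fns[0] captured q = 0 when t was 0.
Step 3: result = 0

The answer is 0.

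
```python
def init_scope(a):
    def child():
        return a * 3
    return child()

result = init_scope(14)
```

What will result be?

Step 1: init_scope(14) binds parameter a = 14.
Step 2: child() accesses a = 14 from enclosing scope.
Step 3: result = 14 * 3 = 42

The answer is 42.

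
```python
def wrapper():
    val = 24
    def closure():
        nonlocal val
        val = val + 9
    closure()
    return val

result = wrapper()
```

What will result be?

Step 1: wrapper() sets val = 24.
Step 2: closure() uses nonlocal to modify val in wrapper's scope: val = 24 + 9 = 33.
Step 3: wrapper() returns the modified val = 33

The answer is 33.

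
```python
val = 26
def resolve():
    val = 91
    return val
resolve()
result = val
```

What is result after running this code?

Step 1: Global val = 26.
Step 2: resolve() creates local val = 91 (shadow, not modification).
Step 3: After resolve() returns, global val is unchanged. result = 26

The answer is 26.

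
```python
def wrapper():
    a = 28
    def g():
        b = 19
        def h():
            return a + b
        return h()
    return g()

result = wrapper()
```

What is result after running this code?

Step 1: wrapper() defines a = 28. g() defines b = 19.
Step 2: h() accesses both from enclosing scopes: a = 28, b = 19.
Step 3: result = 28 + 19 = 47

The answer is 47.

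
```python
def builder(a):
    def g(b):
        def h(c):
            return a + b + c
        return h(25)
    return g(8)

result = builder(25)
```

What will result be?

Step 1: a = 25, b = 8, c = 25 across three nested scopes.
Step 2: h() accesses all three via LEGB rule.
Step 3: result = 25 + 8 + 25 = 58

The answer is 58.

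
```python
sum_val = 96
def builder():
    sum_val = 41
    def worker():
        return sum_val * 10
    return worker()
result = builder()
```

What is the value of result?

Step 1: builder() shadows global sum_val with sum_val = 41.
Step 2: worker() finds sum_val = 41 in enclosing scope, computes 41 * 10 = 410.
Step 3: result = 410

The answer is 410.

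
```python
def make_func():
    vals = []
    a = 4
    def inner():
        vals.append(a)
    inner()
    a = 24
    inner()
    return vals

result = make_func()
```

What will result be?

Step 1: a = 4. inner() appends current a to vals.
Step 2: First inner(): appends 4. Then a = 24.
Step 3: Second inner(): appends 24 (closure sees updated a). result = [4, 24]

The answer is [4, 24].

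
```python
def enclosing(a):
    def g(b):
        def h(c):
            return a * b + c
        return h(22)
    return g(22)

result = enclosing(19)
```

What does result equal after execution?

Step 1: a = 19, b = 22, c = 22.
Step 2: h() computes a * b + c = 19 * 22 + 22 = 440.
Step 3: result = 440

The answer is 440.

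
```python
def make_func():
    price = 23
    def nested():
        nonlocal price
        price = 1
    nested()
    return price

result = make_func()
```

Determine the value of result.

Step 1: make_func() sets price = 23.
Step 2: nested() uses nonlocal to reassign price = 1.
Step 3: result = 1

The answer is 1.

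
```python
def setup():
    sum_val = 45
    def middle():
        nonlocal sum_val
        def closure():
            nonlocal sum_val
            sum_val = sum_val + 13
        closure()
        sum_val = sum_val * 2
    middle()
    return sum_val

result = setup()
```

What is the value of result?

Step 1: sum_val = 45.
Step 2: closure() adds 13: sum_val = 45 + 13 = 58.
Step 3: middle() doubles: sum_val = 58 * 2 = 116.
Step 4: result = 116

The answer is 116.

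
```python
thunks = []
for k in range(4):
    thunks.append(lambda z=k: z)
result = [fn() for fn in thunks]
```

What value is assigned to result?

Step 1: Default arg z=k captures k at each iteration.
Step 2: Each lambda has its own default: 0, 1, ..., 3.
Step 3: result = [0, 1, 2, 3]

The answer is [0, 1, 2, 3].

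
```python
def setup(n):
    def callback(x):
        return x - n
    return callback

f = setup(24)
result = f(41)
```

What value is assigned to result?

Step 1: setup(24) creates a closure capturing n = 24.
Step 2: f(41) computes 41 - 24 = 17.
Step 3: result = 17

The answer is 17.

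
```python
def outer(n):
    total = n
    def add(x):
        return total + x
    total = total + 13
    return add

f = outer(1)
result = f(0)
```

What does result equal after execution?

Step 1: outer(1) sets total = 1, then total = 1 + 13 = 14.
Step 2: Closures capture by reference, so add sees total = 14.
Step 3: f(0) returns 14 + 0 = 14

The answer is 14.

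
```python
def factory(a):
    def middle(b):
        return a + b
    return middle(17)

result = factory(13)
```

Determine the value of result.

Step 1: factory(13) passes a = 13.
Step 2: middle(17) has b = 17, reads a = 13 from enclosing.
Step 3: result = 13 + 17 = 30

The answer is 30.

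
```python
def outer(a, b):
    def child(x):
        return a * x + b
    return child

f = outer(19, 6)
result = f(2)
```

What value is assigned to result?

Step 1: outer(19, 6) captures a = 19, b = 6.
Step 2: f(2) computes 19 * 2 + 6 = 44.
Step 3: result = 44

The answer is 44.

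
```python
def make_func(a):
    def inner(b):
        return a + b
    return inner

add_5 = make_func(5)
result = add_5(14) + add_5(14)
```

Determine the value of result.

Step 1: add_5 captures a = 5.
Step 2: add_5(14) = 5 + 14 = 19, called twice.
Step 3: result = 19 + 19 = 38

The answer is 38.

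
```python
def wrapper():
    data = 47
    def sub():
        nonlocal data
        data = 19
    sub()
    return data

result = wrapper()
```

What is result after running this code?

Step 1: wrapper() sets data = 47.
Step 2: sub() uses nonlocal to reassign data = 19.
Step 3: result = 19

The answer is 19.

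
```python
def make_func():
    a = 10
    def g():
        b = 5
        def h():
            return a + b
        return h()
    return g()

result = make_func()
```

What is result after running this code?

Step 1: make_func() defines a = 10. g() defines b = 5.
Step 2: h() accesses both from enclosing scopes: a = 10, b = 5.
Step 3: result = 10 + 5 = 15

The answer is 15.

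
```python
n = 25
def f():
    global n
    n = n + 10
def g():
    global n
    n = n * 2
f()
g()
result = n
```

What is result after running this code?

Step 1: n = 25.
Step 2: f() adds 10: n = 25 + 10 = 35.
Step 3: g() doubles: n = 35 * 2 = 70.
Step 4: result = 70

The answer is 70.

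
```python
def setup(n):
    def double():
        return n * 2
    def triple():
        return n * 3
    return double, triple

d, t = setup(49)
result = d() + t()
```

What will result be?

Step 1: Both closures capture the same n = 49.
Step 2: d() = 49 * 2 = 98, t() = 49 * 3 = 147.
Step 3: result = 98 + 147 = 245

The answer is 245.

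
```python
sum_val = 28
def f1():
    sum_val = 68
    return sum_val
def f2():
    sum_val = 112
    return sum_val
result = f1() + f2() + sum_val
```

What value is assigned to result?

Step 1: Each function shadows global sum_val with its own local.
Step 2: f1() returns 68, f2() returns 112.
Step 3: Global sum_val = 28 is unchanged. result = 68 + 112 + 28 = 208

The answer is 208.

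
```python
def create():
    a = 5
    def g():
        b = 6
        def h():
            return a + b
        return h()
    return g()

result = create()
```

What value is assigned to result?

Step 1: create() defines a = 5. g() defines b = 6.
Step 2: h() accesses both from enclosing scopes: a = 5, b = 6.
Step 3: result = 5 + 6 = 11

The answer is 11.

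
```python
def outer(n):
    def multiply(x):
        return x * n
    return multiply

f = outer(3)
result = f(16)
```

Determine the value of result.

Step 1: outer(3) returns multiply closure with n = 3.
Step 2: f(16) computes 16 * 3 = 48.
Step 3: result = 48

The answer is 48.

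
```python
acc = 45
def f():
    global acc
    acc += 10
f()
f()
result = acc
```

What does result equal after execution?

Step 1: acc = 45.
Step 2: First f(): acc = 45 + 10 = 55.
Step 3: Second f(): acc = 55 + 10 = 65. result = 65

The answer is 65.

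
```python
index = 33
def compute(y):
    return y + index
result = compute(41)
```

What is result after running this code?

Step 1: index = 33 is defined globally.
Step 2: compute(41) uses parameter y = 41 and looks up index from global scope = 33.
Step 3: result = 41 + 33 = 74

The answer is 74.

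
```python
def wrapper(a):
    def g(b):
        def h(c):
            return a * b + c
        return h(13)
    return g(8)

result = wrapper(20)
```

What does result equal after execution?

Step 1: a = 20, b = 8, c = 13.
Step 2: h() computes a * b + c = 20 * 8 + 13 = 173.
Step 3: result = 173

The answer is 173.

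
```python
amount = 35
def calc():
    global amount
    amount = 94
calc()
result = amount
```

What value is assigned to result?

Step 1: amount = 35 globally.
Step 2: calc() declares global amount and sets it to 94.
Step 3: After calc(), global amount = 94. result = 94

The answer is 94.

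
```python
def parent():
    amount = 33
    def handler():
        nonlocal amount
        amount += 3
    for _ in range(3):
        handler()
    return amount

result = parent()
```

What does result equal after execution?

Step 1: amount = 33.
Step 2: handler() is called 3 times in a loop, each adding 3 via nonlocal.
Step 3: amount = 33 + 3 * 3 = 42

The answer is 42.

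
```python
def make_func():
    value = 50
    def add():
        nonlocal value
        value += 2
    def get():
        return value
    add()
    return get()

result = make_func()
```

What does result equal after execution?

Step 1: value = 50. add() modifies it via nonlocal, get() reads it.
Step 2: add() makes value = 50 + 2 = 52.
Step 3: get() returns 52. result = 52

The answer is 52.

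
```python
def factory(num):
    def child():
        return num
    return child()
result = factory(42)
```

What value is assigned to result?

Step 1: factory(42) binds parameter num = 42.
Step 2: child() looks up num in enclosing scope and finds the parameter num = 42.
Step 3: result = 42

The answer is 42.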